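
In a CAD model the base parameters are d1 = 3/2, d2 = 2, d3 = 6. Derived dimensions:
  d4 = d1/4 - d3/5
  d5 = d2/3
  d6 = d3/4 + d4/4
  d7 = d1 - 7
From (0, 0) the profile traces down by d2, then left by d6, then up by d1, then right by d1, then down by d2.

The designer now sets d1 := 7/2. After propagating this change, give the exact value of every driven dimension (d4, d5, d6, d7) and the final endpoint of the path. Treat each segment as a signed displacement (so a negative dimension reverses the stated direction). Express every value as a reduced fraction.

d4 = -13/40
d5 = 2/3
d6 = 227/160
d7 = -7/2
endpoint = (333/160, -1/2)

Apply edit: d1 := 7/2
  d4 = d1/4 - d3/5 = -13/40
  d5 = d2/3 = 2/3
  d6 = d3/4 + d4/4 = 227/160
  d7 = d1 - 7 = -7/2
Walk from origin (0, 0):
  seg 1: down by d2 = 2 → (0, -2)
  seg 2: left by d6 = 227/160 → (-227/160, -2)
  seg 3: up by d1 = 7/2 → (-227/160, 3/2)
  seg 4: right by d1 = 7/2 → (333/160, 3/2)
  seg 5: down by d2 = 2 → (333/160, -1/2)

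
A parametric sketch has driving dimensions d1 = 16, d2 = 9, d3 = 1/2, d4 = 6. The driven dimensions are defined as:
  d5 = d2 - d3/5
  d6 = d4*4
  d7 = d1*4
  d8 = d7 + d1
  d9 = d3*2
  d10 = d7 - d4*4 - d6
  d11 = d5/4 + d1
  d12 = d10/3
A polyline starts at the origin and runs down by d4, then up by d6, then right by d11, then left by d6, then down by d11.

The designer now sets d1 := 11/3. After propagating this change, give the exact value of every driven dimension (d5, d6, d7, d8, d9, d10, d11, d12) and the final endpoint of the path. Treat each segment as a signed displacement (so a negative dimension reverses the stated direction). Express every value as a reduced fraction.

Apply edit: d1 := 11/3
  d5 = d2 - d3/5 = 89/10
  d6 = d4*4 = 24
  d7 = d1*4 = 44/3
  d8 = d7 + d1 = 55/3
  d9 = d3*2 = 1
  d10 = d7 - d4*4 - d6 = -100/3
  d11 = d5/4 + d1 = 707/120
  d12 = d10/3 = -100/9
Walk from origin (0, 0):
  seg 1: down by d4 = 6 → (0, -6)
  seg 2: up by d6 = 24 → (0, 18)
  seg 3: right by d11 = 707/120 → (707/120, 18)
  seg 4: left by d6 = 24 → (-2173/120, 18)
  seg 5: down by d11 = 707/120 → (-2173/120, 1453/120)

d5 = 89/10
d6 = 24
d7 = 44/3
d8 = 55/3
d9 = 1
d10 = -100/3
d11 = 707/120
d12 = -100/9
endpoint = (-2173/120, 1453/120)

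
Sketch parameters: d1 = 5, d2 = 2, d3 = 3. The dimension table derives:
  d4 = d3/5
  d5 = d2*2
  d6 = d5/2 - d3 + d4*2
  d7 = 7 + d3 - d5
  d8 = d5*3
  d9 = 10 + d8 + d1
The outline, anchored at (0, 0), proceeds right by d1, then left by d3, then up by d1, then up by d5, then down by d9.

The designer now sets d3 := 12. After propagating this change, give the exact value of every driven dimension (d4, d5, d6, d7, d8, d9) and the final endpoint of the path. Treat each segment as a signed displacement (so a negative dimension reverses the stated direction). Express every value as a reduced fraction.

Apply edit: d3 := 12
  d4 = d3/5 = 12/5
  d5 = d2*2 = 4
  d6 = d5/2 - d3 + d4*2 = -26/5
  d7 = 7 + d3 - d5 = 15
  d8 = d5*3 = 12
  d9 = 10 + d8 + d1 = 27
Walk from origin (0, 0):
  seg 1: right by d1 = 5 → (5, 0)
  seg 2: left by d3 = 12 → (-7, 0)
  seg 3: up by d1 = 5 → (-7, 5)
  seg 4: up by d5 = 4 → (-7, 9)
  seg 5: down by d9 = 27 → (-7, -18)

d4 = 12/5
d5 = 4
d6 = -26/5
d7 = 15
d8 = 12
d9 = 27
endpoint = (-7, -18)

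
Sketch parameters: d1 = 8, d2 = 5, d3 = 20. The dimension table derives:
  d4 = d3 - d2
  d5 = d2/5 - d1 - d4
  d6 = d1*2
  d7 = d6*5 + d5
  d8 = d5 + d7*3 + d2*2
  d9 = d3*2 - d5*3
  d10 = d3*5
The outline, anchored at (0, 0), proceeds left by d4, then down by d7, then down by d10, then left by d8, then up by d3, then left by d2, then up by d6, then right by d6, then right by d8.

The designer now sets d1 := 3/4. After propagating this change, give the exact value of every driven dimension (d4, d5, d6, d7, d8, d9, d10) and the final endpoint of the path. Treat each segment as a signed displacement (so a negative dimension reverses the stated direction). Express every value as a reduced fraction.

Apply edit: d1 := 3/4
  d4 = d3 - d2 = 15
  d5 = d2/5 - d1 - d4 = -59/4
  d6 = d1*2 = 3/2
  d7 = d6*5 + d5 = -29/4
  d8 = d5 + d7*3 + d2*2 = -53/2
  d9 = d3*2 - d5*3 = 337/4
  d10 = d3*5 = 100
Walk from origin (0, 0):
  seg 1: left by d4 = 15 → (-15, 0)
  seg 2: down by d7 = -29/4 → (-15, 29/4)
  seg 3: down by d10 = 100 → (-15, -371/4)
  seg 4: left by d8 = -53/2 → (23/2, -371/4)
  seg 5: up by d3 = 20 → (23/2, -291/4)
  seg 6: left by d2 = 5 → (13/2, -291/4)
  seg 7: up by d6 = 3/2 → (13/2, -285/4)
  seg 8: right by d6 = 3/2 → (8, -285/4)
  seg 9: right by d8 = -53/2 → (-37/2, -285/4)

d4 = 15
d5 = -59/4
d6 = 3/2
d7 = -29/4
d8 = -53/2
d9 = 337/4
d10 = 100
endpoint = (-37/2, -285/4)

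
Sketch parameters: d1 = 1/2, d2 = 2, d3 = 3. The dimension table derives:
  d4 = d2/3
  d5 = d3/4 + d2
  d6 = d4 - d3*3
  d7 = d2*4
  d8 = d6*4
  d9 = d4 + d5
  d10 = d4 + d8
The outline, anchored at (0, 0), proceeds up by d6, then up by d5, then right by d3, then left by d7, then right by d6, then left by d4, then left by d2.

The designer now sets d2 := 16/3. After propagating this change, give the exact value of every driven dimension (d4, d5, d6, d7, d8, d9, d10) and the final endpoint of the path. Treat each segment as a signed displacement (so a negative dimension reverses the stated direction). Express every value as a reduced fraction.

Apply edit: d2 := 16/3
  d4 = d2/3 = 16/9
  d5 = d3/4 + d2 = 73/12
  d6 = d4 - d3*3 = -65/9
  d7 = d2*4 = 64/3
  d8 = d6*4 = -260/9
  d9 = d4 + d5 = 283/36
  d10 = d4 + d8 = -244/9
Walk from origin (0, 0):
  seg 1: up by d6 = -65/9 → (0, -65/9)
  seg 2: up by d5 = 73/12 → (0, -41/36)
  seg 3: right by d3 = 3 → (3, -41/36)
  seg 4: left by d7 = 64/3 → (-55/3, -41/36)
  seg 5: right by d6 = -65/9 → (-230/9, -41/36)
  seg 6: left by d4 = 16/9 → (-82/3, -41/36)
  seg 7: left by d2 = 16/3 → (-98/3, -41/36)

d4 = 16/9
d5 = 73/12
d6 = -65/9
d7 = 64/3
d8 = -260/9
d9 = 283/36
d10 = -244/9
endpoint = (-98/3, -41/36)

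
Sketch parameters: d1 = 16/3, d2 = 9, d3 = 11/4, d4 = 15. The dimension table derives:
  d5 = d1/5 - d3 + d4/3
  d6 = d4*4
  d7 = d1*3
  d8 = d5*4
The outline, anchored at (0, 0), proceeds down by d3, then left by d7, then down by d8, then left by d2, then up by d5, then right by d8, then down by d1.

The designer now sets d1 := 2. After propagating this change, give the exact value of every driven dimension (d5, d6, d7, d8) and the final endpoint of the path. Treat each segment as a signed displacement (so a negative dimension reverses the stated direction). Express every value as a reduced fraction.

d5 = 53/20
d6 = 60
d7 = 6
d8 = 53/5
endpoint = (-22/5, -127/10)

Apply edit: d1 := 2
  d5 = d1/5 - d3 + d4/3 = 53/20
  d6 = d4*4 = 60
  d7 = d1*3 = 6
  d8 = d5*4 = 53/5
Walk from origin (0, 0):
  seg 1: down by d3 = 11/4 → (0, -11/4)
  seg 2: left by d7 = 6 → (-6, -11/4)
  seg 3: down by d8 = 53/5 → (-6, -267/20)
  seg 4: left by d2 = 9 → (-15, -267/20)
  seg 5: up by d5 = 53/20 → (-15, -107/10)
  seg 6: right by d8 = 53/5 → (-22/5, -107/10)
  seg 7: down by d1 = 2 → (-22/5, -127/10)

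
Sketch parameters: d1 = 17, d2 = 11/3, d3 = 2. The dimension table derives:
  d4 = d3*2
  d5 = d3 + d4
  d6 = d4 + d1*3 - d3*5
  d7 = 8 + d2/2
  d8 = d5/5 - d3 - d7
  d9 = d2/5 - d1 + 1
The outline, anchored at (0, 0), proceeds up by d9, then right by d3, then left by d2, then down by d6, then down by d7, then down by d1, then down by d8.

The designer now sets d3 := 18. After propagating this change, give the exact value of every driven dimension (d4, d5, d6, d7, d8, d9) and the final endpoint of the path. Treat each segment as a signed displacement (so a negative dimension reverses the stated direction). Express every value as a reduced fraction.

d4 = 36
d5 = 54
d6 = -3
d7 = 59/6
d8 = -511/30
d9 = -229/15
endpoint = (43/3, -331/15)

Apply edit: d3 := 18
  d4 = d3*2 = 36
  d5 = d3 + d4 = 54
  d6 = d4 + d1*3 - d3*5 = -3
  d7 = 8 + d2/2 = 59/6
  d8 = d5/5 - d3 - d7 = -511/30
  d9 = d2/5 - d1 + 1 = -229/15
Walk from origin (0, 0):
  seg 1: up by d9 = -229/15 → (0, -229/15)
  seg 2: right by d3 = 18 → (18, -229/15)
  seg 3: left by d2 = 11/3 → (43/3, -229/15)
  seg 4: down by d6 = -3 → (43/3, -184/15)
  seg 5: down by d7 = 59/6 → (43/3, -221/10)
  seg 6: down by d1 = 17 → (43/3, -391/10)
  seg 7: down by d8 = -511/30 → (43/3, -331/15)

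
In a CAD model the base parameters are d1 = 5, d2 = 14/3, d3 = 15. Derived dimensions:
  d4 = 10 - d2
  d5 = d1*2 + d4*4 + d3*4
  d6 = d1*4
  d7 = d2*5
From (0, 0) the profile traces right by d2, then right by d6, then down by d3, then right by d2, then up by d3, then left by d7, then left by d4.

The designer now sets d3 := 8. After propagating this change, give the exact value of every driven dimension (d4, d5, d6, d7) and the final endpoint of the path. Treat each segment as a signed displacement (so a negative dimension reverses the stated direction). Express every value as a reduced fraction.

d4 = 16/3
d5 = 190/3
d6 = 20
d7 = 70/3
endpoint = (2/3, 0)

Apply edit: d3 := 8
  d4 = 10 - d2 = 16/3
  d5 = d1*2 + d4*4 + d3*4 = 190/3
  d6 = d1*4 = 20
  d7 = d2*5 = 70/3
Walk from origin (0, 0):
  seg 1: right by d2 = 14/3 → (14/3, 0)
  seg 2: right by d6 = 20 → (74/3, 0)
  seg 3: down by d3 = 8 → (74/3, -8)
  seg 4: right by d2 = 14/3 → (88/3, -8)
  seg 5: up by d3 = 8 → (88/3, 0)
  seg 6: left by d7 = 70/3 → (6, 0)
  seg 7: left by d4 = 16/3 → (2/3, 0)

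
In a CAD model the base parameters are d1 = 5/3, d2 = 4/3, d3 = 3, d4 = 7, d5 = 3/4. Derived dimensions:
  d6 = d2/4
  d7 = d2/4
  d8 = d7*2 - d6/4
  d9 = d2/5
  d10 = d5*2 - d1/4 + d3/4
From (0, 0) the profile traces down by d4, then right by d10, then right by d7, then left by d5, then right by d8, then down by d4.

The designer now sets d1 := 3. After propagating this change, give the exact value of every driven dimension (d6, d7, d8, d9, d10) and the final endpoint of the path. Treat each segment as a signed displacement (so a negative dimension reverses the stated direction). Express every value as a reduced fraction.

d6 = 1/3
d7 = 1/3
d8 = 7/12
d9 = 4/15
d10 = 3/2
endpoint = (5/3, -14)

Apply edit: d1 := 3
  d6 = d2/4 = 1/3
  d7 = d2/4 = 1/3
  d8 = d7*2 - d6/4 = 7/12
  d9 = d2/5 = 4/15
  d10 = d5*2 - d1/4 + d3/4 = 3/2
Walk from origin (0, 0):
  seg 1: down by d4 = 7 → (0, -7)
  seg 2: right by d10 = 3/2 → (3/2, -7)
  seg 3: right by d7 = 1/3 → (11/6, -7)
  seg 4: left by d5 = 3/4 → (13/12, -7)
  seg 5: right by d8 = 7/12 → (5/3, -7)
  seg 6: down by d4 = 7 → (5/3, -14)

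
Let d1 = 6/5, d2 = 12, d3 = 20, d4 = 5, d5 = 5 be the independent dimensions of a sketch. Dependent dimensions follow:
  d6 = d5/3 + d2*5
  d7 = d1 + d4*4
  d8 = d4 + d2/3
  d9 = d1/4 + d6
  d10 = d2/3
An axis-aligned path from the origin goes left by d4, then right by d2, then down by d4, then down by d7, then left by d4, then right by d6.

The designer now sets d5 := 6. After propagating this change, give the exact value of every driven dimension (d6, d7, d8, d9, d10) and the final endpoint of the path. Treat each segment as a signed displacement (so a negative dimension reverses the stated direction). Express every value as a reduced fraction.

Apply edit: d5 := 6
  d6 = d5/3 + d2*5 = 62
  d7 = d1 + d4*4 = 106/5
  d8 = d4 + d2/3 = 9
  d9 = d1/4 + d6 = 623/10
  d10 = d2/3 = 4
Walk from origin (0, 0):
  seg 1: left by d4 = 5 → (-5, 0)
  seg 2: right by d2 = 12 → (7, 0)
  seg 3: down by d4 = 5 → (7, -5)
  seg 4: down by d7 = 106/5 → (7, -131/5)
  seg 5: left by d4 = 5 → (2, -131/5)
  seg 6: right by d6 = 62 → (64, -131/5)

d6 = 62
d7 = 106/5
d8 = 9
d9 = 623/10
d10 = 4
endpoint = (64, -131/5)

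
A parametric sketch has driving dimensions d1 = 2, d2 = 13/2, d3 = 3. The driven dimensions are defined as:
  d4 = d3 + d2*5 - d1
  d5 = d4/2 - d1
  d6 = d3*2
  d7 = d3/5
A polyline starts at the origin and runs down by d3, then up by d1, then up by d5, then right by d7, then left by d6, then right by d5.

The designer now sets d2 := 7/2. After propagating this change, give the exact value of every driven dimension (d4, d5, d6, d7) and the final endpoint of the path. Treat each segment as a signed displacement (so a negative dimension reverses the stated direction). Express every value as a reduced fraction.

Apply edit: d2 := 7/2
  d4 = d3 + d2*5 - d1 = 37/2
  d5 = d4/2 - d1 = 29/4
  d6 = d3*2 = 6
  d7 = d3/5 = 3/5
Walk from origin (0, 0):
  seg 1: down by d3 = 3 → (0, -3)
  seg 2: up by d1 = 2 → (0, -1)
  seg 3: up by d5 = 29/4 → (0, 25/4)
  seg 4: right by d7 = 3/5 → (3/5, 25/4)
  seg 5: left by d6 = 6 → (-27/5, 25/4)
  seg 6: right by d5 = 29/4 → (37/20, 25/4)

d4 = 37/2
d5 = 29/4
d6 = 6
d7 = 3/5
endpoint = (37/20, 25/4)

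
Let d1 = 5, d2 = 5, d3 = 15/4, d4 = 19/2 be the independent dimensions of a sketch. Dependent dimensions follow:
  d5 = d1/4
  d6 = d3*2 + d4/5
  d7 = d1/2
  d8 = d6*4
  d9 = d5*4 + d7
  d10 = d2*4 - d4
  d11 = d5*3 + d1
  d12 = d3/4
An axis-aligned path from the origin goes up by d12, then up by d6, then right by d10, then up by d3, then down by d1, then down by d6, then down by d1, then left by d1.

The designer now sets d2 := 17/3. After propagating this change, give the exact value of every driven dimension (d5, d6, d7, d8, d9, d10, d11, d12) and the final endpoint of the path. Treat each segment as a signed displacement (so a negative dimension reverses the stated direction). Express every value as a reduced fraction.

d5 = 5/4
d6 = 47/5
d7 = 5/2
d8 = 188/5
d9 = 15/2
d10 = 79/6
d11 = 35/4
d12 = 15/16
endpoint = (49/6, -85/16)

Apply edit: d2 := 17/3
  d5 = d1/4 = 5/4
  d6 = d3*2 + d4/5 = 47/5
  d7 = d1/2 = 5/2
  d8 = d6*4 = 188/5
  d9 = d5*4 + d7 = 15/2
  d10 = d2*4 - d4 = 79/6
  d11 = d5*3 + d1 = 35/4
  d12 = d3/4 = 15/16
Walk from origin (0, 0):
  seg 1: up by d12 = 15/16 → (0, 15/16)
  seg 2: up by d6 = 47/5 → (0, 827/80)
  seg 3: right by d10 = 79/6 → (79/6, 827/80)
  seg 4: up by d3 = 15/4 → (79/6, 1127/80)
  seg 5: down by d1 = 5 → (79/6, 727/80)
  seg 6: down by d6 = 47/5 → (79/6, -5/16)
  seg 7: down by d1 = 5 → (79/6, -85/16)
  seg 8: left by d1 = 5 → (49/6, -85/16)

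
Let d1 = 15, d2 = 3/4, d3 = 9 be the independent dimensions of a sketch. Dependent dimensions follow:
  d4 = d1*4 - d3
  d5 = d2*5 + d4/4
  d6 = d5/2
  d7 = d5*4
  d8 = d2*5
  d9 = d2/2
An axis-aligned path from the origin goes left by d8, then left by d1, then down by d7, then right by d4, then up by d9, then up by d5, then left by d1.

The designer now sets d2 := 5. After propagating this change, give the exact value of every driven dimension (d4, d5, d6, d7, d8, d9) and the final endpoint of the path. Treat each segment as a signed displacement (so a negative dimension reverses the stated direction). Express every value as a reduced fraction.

Apply edit: d2 := 5
  d4 = d1*4 - d3 = 51
  d5 = d2*5 + d4/4 = 151/4
  d6 = d5/2 = 151/8
  d7 = d5*4 = 151
  d8 = d2*5 = 25
  d9 = d2/2 = 5/2
Walk from origin (0, 0):
  seg 1: left by d8 = 25 → (-25, 0)
  seg 2: left by d1 = 15 → (-40, 0)
  seg 3: down by d7 = 151 → (-40, -151)
  seg 4: right by d4 = 51 → (11, -151)
  seg 5: up by d9 = 5/2 → (11, -297/2)
  seg 6: up by d5 = 151/4 → (11, -443/4)
  seg 7: left by d1 = 15 → (-4, -443/4)

d4 = 51
d5 = 151/4
d6 = 151/8
d7 = 151
d8 = 25
d9 = 5/2
endpoint = (-4, -443/4)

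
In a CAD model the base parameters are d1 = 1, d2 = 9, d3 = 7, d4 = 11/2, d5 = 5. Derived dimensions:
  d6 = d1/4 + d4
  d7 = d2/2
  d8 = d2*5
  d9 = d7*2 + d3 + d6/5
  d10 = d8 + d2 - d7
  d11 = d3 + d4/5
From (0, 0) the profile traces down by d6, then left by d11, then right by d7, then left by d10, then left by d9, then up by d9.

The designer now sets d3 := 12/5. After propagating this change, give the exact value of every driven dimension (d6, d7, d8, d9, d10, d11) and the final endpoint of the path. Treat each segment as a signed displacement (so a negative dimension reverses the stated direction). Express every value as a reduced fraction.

d6 = 23/4
d7 = 9/2
d8 = 45
d9 = 251/20
d10 = 99/2
d11 = 7/2
endpoint = (-1221/20, 34/5)

Apply edit: d3 := 12/5
  d6 = d1/4 + d4 = 23/4
  d7 = d2/2 = 9/2
  d8 = d2*5 = 45
  d9 = d7*2 + d3 + d6/5 = 251/20
  d10 = d8 + d2 - d7 = 99/2
  d11 = d3 + d4/5 = 7/2
Walk from origin (0, 0):
  seg 1: down by d6 = 23/4 → (0, -23/4)
  seg 2: left by d11 = 7/2 → (-7/2, -23/4)
  seg 3: right by d7 = 9/2 → (1, -23/4)
  seg 4: left by d10 = 99/2 → (-97/2, -23/4)
  seg 5: left by d9 = 251/20 → (-1221/20, -23/4)
  seg 6: up by d9 = 251/20 → (-1221/20, 34/5)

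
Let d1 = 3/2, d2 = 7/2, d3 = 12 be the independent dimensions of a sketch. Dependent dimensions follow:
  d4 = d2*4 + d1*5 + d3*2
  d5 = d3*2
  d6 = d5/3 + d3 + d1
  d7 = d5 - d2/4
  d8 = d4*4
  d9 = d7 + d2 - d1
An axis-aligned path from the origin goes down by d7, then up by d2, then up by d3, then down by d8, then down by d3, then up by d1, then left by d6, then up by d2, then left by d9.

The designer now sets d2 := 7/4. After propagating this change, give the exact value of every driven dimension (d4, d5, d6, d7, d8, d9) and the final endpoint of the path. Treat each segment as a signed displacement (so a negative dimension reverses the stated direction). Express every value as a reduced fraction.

d4 = 77/2
d5 = 24
d6 = 43/2
d7 = 377/16
d8 = 154
d9 = 381/16
endpoint = (-725/16, -2761/16)

Apply edit: d2 := 7/4
  d4 = d2*4 + d1*5 + d3*2 = 77/2
  d5 = d3*2 = 24
  d6 = d5/3 + d3 + d1 = 43/2
  d7 = d5 - d2/4 = 377/16
  d8 = d4*4 = 154
  d9 = d7 + d2 - d1 = 381/16
Walk from origin (0, 0):
  seg 1: down by d7 = 377/16 → (0, -377/16)
  seg 2: up by d2 = 7/4 → (0, -349/16)
  seg 3: up by d3 = 12 → (0, -157/16)
  seg 4: down by d8 = 154 → (0, -2621/16)
  seg 5: down by d3 = 12 → (0, -2813/16)
  seg 6: up by d1 = 3/2 → (0, -2789/16)
  seg 7: left by d6 = 43/2 → (-43/2, -2789/16)
  seg 8: up by d2 = 7/4 → (-43/2, -2761/16)
  seg 9: left by d9 = 381/16 → (-725/16, -2761/16)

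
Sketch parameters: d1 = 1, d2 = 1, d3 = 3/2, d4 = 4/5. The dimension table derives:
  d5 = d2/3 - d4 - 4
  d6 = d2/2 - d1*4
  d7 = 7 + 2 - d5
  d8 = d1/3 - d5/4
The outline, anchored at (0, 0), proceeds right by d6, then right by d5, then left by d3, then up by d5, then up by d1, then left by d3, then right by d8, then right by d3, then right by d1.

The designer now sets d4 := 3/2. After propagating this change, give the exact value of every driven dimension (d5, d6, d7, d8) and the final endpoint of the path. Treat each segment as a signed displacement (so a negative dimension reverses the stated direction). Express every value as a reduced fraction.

Apply edit: d4 := 3/2
  d5 = d2/3 - d4 - 4 = -31/6
  d6 = d2/2 - d1*4 = -7/2
  d7 = 7 + 2 - d5 = 85/6
  d8 = d1/3 - d5/4 = 13/8
Walk from origin (0, 0):
  seg 1: right by d6 = -7/2 → (-7/2, 0)
  seg 2: right by d5 = -31/6 → (-26/3, 0)
  seg 3: left by d3 = 3/2 → (-61/6, 0)
  seg 4: up by d5 = -31/6 → (-61/6, -31/6)
  seg 5: up by d1 = 1 → (-61/6, -25/6)
  seg 6: left by d3 = 3/2 → (-35/3, -25/6)
  seg 7: right by d8 = 13/8 → (-241/24, -25/6)
  seg 8: right by d3 = 3/2 → (-205/24, -25/6)
  seg 9: right by d1 = 1 → (-181/24, -25/6)

d5 = -31/6
d6 = -7/2
d7 = 85/6
d8 = 13/8
endpoint = (-181/24, -25/6)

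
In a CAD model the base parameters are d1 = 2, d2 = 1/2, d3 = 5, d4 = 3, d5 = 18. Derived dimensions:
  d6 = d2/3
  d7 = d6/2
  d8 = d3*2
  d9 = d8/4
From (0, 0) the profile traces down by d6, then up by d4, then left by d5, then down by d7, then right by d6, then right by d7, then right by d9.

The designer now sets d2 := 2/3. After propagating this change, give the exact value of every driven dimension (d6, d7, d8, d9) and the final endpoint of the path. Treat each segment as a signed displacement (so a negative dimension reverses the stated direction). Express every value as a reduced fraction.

d6 = 2/9
d7 = 1/9
d8 = 10
d9 = 5/2
endpoint = (-91/6, 8/3)

Apply edit: d2 := 2/3
  d6 = d2/3 = 2/9
  d7 = d6/2 = 1/9
  d8 = d3*2 = 10
  d9 = d8/4 = 5/2
Walk from origin (0, 0):
  seg 1: down by d6 = 2/9 → (0, -2/9)
  seg 2: up by d4 = 3 → (0, 25/9)
  seg 3: left by d5 = 18 → (-18, 25/9)
  seg 4: down by d7 = 1/9 → (-18, 8/3)
  seg 5: right by d6 = 2/9 → (-160/9, 8/3)
  seg 6: right by d7 = 1/9 → (-53/3, 8/3)
  seg 7: right by d9 = 5/2 → (-91/6, 8/3)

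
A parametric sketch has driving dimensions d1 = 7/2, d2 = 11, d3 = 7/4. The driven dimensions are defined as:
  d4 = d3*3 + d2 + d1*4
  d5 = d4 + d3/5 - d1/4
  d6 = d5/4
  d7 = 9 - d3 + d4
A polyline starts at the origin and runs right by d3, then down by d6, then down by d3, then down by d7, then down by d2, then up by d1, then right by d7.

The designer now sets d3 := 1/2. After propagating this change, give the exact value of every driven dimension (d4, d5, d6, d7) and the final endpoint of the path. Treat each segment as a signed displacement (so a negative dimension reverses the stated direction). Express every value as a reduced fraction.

d4 = 53/2
d5 = 1029/40
d6 = 1029/160
d7 = 35
endpoint = (71/2, -7909/160)

Apply edit: d3 := 1/2
  d4 = d3*3 + d2 + d1*4 = 53/2
  d5 = d4 + d3/5 - d1/4 = 1029/40
  d6 = d5/4 = 1029/160
  d7 = 9 - d3 + d4 = 35
Walk from origin (0, 0):
  seg 1: right by d3 = 1/2 → (1/2, 0)
  seg 2: down by d6 = 1029/160 → (1/2, -1029/160)
  seg 3: down by d3 = 1/2 → (1/2, -1109/160)
  seg 4: down by d7 = 35 → (1/2, -6709/160)
  seg 5: down by d2 = 11 → (1/2, -8469/160)
  seg 6: up by d1 = 7/2 → (1/2, -7909/160)
  seg 7: right by d7 = 35 → (71/2, -7909/160)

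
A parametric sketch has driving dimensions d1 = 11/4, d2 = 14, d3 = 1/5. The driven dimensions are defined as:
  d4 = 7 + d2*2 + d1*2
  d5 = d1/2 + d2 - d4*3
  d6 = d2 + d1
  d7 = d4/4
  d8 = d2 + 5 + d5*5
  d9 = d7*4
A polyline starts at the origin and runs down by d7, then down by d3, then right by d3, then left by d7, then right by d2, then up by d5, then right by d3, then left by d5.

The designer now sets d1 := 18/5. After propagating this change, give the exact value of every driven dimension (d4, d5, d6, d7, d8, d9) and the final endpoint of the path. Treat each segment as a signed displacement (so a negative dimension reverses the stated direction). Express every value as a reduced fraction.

Apply edit: d1 := 18/5
  d4 = 7 + d2*2 + d1*2 = 211/5
  d5 = d1/2 + d2 - d4*3 = -554/5
  d6 = d2 + d1 = 88/5
  d7 = d4/4 = 211/20
  d8 = d2 + 5 + d5*5 = -535
  d9 = d7*4 = 211/5
Walk from origin (0, 0):
  seg 1: down by d7 = 211/20 → (0, -211/20)
  seg 2: down by d3 = 1/5 → (0, -43/4)
  seg 3: right by d3 = 1/5 → (1/5, -43/4)
  seg 4: left by d7 = 211/20 → (-207/20, -43/4)
  seg 5: right by d2 = 14 → (73/20, -43/4)
  seg 6: up by d5 = -554/5 → (73/20, -2431/20)
  seg 7: right by d3 = 1/5 → (77/20, -2431/20)
  seg 8: left by d5 = -554/5 → (2293/20, -2431/20)

d4 = 211/5
d5 = -554/5
d6 = 88/5
d7 = 211/20
d8 = -535
d9 = 211/5
endpoint = (2293/20, -2431/20)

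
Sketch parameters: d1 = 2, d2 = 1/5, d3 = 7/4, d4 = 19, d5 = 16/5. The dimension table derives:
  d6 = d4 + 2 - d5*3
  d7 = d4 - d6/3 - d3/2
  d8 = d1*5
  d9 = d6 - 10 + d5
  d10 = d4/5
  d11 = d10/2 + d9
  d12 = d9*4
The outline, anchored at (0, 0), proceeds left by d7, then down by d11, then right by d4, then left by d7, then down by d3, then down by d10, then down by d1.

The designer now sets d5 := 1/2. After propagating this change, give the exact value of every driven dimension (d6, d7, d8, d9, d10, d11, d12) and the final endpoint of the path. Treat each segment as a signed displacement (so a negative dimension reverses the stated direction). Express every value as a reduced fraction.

d6 = 39/2
d7 = 93/8
d8 = 10
d9 = 10
d10 = 19/5
d11 = 119/10
d12 = 40
endpoint = (-17/4, -389/20)

Apply edit: d5 := 1/2
  d6 = d4 + 2 - d5*3 = 39/2
  d7 = d4 - d6/3 - d3/2 = 93/8
  d8 = d1*5 = 10
  d9 = d6 - 10 + d5 = 10
  d10 = d4/5 = 19/5
  d11 = d10/2 + d9 = 119/10
  d12 = d9*4 = 40
Walk from origin (0, 0):
  seg 1: left by d7 = 93/8 → (-93/8, 0)
  seg 2: down by d11 = 119/10 → (-93/8, -119/10)
  seg 3: right by d4 = 19 → (59/8, -119/10)
  seg 4: left by d7 = 93/8 → (-17/4, -119/10)
  seg 5: down by d3 = 7/4 → (-17/4, -273/20)
  seg 6: down by d10 = 19/5 → (-17/4, -349/20)
  seg 7: down by d1 = 2 → (-17/4, -389/20)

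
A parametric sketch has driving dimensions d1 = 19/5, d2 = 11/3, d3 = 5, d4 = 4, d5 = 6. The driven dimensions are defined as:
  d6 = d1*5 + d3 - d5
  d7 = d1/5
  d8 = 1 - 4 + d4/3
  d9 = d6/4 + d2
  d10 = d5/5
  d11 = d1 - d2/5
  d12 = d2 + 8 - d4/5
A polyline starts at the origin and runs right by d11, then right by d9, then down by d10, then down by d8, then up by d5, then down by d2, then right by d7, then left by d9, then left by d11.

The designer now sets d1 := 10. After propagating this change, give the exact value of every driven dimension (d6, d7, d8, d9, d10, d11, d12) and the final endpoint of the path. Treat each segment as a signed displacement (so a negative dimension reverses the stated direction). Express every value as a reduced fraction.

Apply edit: d1 := 10
  d6 = d1*5 + d3 - d5 = 49
  d7 = d1/5 = 2
  d8 = 1 - 4 + d4/3 = -5/3
  d9 = d6/4 + d2 = 191/12
  d10 = d5/5 = 6/5
  d11 = d1 - d2/5 = 139/15
  d12 = d2 + 8 - d4/5 = 163/15
Walk from origin (0, 0):
  seg 1: right by d11 = 139/15 → (139/15, 0)
  seg 2: right by d9 = 191/12 → (1511/60, 0)
  seg 3: down by d10 = 6/5 → (1511/60, -6/5)
  seg 4: down by d8 = -5/3 → (1511/60, 7/15)
  seg 5: up by d5 = 6 → (1511/60, 97/15)
  seg 6: down by d2 = 11/3 → (1511/60, 14/5)
  seg 7: right by d7 = 2 → (1631/60, 14/5)
  seg 8: left by d9 = 191/12 → (169/15, 14/5)
  seg 9: left by d11 = 139/15 → (2, 14/5)

d6 = 49
d7 = 2
d8 = -5/3
d9 = 191/12
d10 = 6/5
d11 = 139/15
d12 = 163/15
endpoint = (2, 14/5)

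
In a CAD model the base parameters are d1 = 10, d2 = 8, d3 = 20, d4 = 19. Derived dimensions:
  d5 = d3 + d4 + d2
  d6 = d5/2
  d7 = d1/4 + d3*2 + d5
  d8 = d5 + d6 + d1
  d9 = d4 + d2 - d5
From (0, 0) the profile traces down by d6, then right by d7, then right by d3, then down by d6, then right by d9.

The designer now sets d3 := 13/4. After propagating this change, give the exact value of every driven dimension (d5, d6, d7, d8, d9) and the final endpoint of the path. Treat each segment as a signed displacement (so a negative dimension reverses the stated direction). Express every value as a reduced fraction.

Apply edit: d3 := 13/4
  d5 = d3 + d4 + d2 = 121/4
  d6 = d5/2 = 121/8
  d7 = d1/4 + d3*2 + d5 = 157/4
  d8 = d5 + d6 + d1 = 443/8
  d9 = d4 + d2 - d5 = -13/4
Walk from origin (0, 0):
  seg 1: down by d6 = 121/8 → (0, -121/8)
  seg 2: right by d7 = 157/4 → (157/4, -121/8)
  seg 3: right by d3 = 13/4 → (85/2, -121/8)
  seg 4: down by d6 = 121/8 → (85/2, -121/4)
  seg 5: right by d9 = -13/4 → (157/4, -121/4)

d5 = 121/4
d6 = 121/8
d7 = 157/4
d8 = 443/8
d9 = -13/4
endpoint = (157/4, -121/4)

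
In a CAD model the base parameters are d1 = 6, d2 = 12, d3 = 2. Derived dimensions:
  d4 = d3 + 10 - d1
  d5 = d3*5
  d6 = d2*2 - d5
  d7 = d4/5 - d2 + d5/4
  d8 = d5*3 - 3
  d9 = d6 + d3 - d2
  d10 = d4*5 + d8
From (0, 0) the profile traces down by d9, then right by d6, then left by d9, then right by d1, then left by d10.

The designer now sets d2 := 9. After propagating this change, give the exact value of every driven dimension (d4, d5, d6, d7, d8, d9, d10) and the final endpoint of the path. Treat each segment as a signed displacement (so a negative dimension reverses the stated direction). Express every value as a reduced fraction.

Apply edit: d2 := 9
  d4 = d3 + 10 - d1 = 6
  d5 = d3*5 = 10
  d6 = d2*2 - d5 = 8
  d7 = d4/5 - d2 + d5/4 = -53/10
  d8 = d5*3 - 3 = 27
  d9 = d6 + d3 - d2 = 1
  d10 = d4*5 + d8 = 57
Walk from origin (0, 0):
  seg 1: down by d9 = 1 → (0, -1)
  seg 2: right by d6 = 8 → (8, -1)
  seg 3: left by d9 = 1 → (7, -1)
  seg 4: right by d1 = 6 → (13, -1)
  seg 5: left by d10 = 57 → (-44, -1)

d4 = 6
d5 = 10
d6 = 8
d7 = -53/10
d8 = 27
d9 = 1
d10 = 57
endpoint = (-44, -1)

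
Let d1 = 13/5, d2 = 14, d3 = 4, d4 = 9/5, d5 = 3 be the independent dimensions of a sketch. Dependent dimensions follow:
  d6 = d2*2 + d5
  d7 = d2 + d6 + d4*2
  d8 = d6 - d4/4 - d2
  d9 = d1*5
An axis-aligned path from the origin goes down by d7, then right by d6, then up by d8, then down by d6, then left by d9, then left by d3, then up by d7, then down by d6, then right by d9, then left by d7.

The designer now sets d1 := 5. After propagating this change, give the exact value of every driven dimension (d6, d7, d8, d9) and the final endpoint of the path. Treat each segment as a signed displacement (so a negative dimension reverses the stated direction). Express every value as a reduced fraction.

d6 = 31
d7 = 243/5
d8 = 331/20
d9 = 25
endpoint = (-108/5, -909/20)

Apply edit: d1 := 5
  d6 = d2*2 + d5 = 31
  d7 = d2 + d6 + d4*2 = 243/5
  d8 = d6 - d4/4 - d2 = 331/20
  d9 = d1*5 = 25
Walk from origin (0, 0):
  seg 1: down by d7 = 243/5 → (0, -243/5)
  seg 2: right by d6 = 31 → (31, -243/5)
  seg 3: up by d8 = 331/20 → (31, -641/20)
  seg 4: down by d6 = 31 → (31, -1261/20)
  seg 5: left by d9 = 25 → (6, -1261/20)
  seg 6: left by d3 = 4 → (2, -1261/20)
  seg 7: up by d7 = 243/5 → (2, -289/20)
  seg 8: down by d6 = 31 → (2, -909/20)
  seg 9: right by d9 = 25 → (27, -909/20)
  seg 10: left by d7 = 243/5 → (-108/5, -909/20)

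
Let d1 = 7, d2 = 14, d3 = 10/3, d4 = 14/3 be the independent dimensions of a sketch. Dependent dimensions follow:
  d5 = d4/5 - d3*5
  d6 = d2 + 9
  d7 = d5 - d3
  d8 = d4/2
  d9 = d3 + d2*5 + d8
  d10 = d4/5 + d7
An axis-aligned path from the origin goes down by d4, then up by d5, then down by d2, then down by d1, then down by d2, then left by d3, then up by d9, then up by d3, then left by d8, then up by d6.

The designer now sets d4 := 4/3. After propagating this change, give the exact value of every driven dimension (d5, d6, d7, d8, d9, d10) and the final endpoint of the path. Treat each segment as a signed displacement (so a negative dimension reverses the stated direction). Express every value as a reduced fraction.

Apply edit: d4 := 4/3
  d5 = d4/5 - d3*5 = -82/5
  d6 = d2 + 9 = 23
  d7 = d5 - d3 = -296/15
  d8 = d4/2 = 2/3
  d9 = d3 + d2*5 + d8 = 74
  d10 = d4/5 + d7 = -292/15
Walk from origin (0, 0):
  seg 1: down by d4 = 4/3 → (0, -4/3)
  seg 2: up by d5 = -82/5 → (0, -266/15)
  seg 3: down by d2 = 14 → (0, -476/15)
  seg 4: down by d1 = 7 → (0, -581/15)
  seg 5: down by d2 = 14 → (0, -791/15)
  seg 6: left by d3 = 10/3 → (-10/3, -791/15)
  seg 7: up by d9 = 74 → (-10/3, 319/15)
  seg 8: up by d3 = 10/3 → (-10/3, 123/5)
  seg 9: left by d8 = 2/3 → (-4, 123/5)
  seg 10: up by d6 = 23 → (-4, 238/5)

d5 = -82/5
d6 = 23
d7 = -296/15
d8 = 2/3
d9 = 74
d10 = -292/15
endpoint = (-4, 238/5)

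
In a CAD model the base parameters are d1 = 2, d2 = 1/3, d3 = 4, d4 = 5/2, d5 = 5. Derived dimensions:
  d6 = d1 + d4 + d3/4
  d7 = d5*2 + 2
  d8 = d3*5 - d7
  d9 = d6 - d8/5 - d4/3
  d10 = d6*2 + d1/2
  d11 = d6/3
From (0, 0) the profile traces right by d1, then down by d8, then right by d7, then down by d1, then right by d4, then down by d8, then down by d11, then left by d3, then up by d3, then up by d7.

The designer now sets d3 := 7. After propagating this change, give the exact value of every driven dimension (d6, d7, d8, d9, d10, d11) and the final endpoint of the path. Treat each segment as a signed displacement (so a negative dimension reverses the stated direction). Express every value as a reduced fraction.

d6 = 25/4
d7 = 12
d8 = 23
d9 = 49/60
d10 = 27/2
d11 = 25/12
endpoint = (19/2, -373/12)

Apply edit: d3 := 7
  d6 = d1 + d4 + d3/4 = 25/4
  d7 = d5*2 + 2 = 12
  d8 = d3*5 - d7 = 23
  d9 = d6 - d8/5 - d4/3 = 49/60
  d10 = d6*2 + d1/2 = 27/2
  d11 = d6/3 = 25/12
Walk from origin (0, 0):
  seg 1: right by d1 = 2 → (2, 0)
  seg 2: down by d8 = 23 → (2, -23)
  seg 3: right by d7 = 12 → (14, -23)
  seg 4: down by d1 = 2 → (14, -25)
  seg 5: right by d4 = 5/2 → (33/2, -25)
  seg 6: down by d8 = 23 → (33/2, -48)
  seg 7: down by d11 = 25/12 → (33/2, -601/12)
  seg 8: left by d3 = 7 → (19/2, -601/12)
  seg 9: up by d3 = 7 → (19/2, -517/12)
  seg 10: up by d7 = 12 → (19/2, -373/12)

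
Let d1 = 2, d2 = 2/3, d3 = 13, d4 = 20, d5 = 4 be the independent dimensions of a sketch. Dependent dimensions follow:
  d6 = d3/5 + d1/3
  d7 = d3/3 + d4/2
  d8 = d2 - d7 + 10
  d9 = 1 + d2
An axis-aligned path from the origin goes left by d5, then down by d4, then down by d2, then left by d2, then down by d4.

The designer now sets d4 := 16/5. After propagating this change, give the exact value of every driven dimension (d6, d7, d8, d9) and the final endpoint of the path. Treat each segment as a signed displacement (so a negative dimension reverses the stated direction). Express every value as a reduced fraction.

d6 = 49/15
d7 = 89/15
d8 = 71/15
d9 = 5/3
endpoint = (-14/3, -106/15)

Apply edit: d4 := 16/5
  d6 = d3/5 + d1/3 = 49/15
  d7 = d3/3 + d4/2 = 89/15
  d8 = d2 - d7 + 10 = 71/15
  d9 = 1 + d2 = 5/3
Walk from origin (0, 0):
  seg 1: left by d5 = 4 → (-4, 0)
  seg 2: down by d4 = 16/5 → (-4, -16/5)
  seg 3: down by d2 = 2/3 → (-4, -58/15)
  seg 4: left by d2 = 2/3 → (-14/3, -58/15)
  seg 5: down by d4 = 16/5 → (-14/3, -106/15)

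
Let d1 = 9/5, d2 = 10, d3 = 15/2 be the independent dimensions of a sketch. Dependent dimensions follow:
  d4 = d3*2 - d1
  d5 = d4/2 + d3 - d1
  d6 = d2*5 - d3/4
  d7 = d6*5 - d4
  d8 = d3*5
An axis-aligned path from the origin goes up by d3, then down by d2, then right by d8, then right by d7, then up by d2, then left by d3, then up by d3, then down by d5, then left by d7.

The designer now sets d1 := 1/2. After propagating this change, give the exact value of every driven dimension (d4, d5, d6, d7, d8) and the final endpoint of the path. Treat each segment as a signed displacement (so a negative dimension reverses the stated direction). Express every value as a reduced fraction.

d4 = 29/2
d5 = 57/4
d6 = 385/8
d7 = 1809/8
d8 = 75/2
endpoint = (30, 3/4)

Apply edit: d1 := 1/2
  d4 = d3*2 - d1 = 29/2
  d5 = d4/2 + d3 - d1 = 57/4
  d6 = d2*5 - d3/4 = 385/8
  d7 = d6*5 - d4 = 1809/8
  d8 = d3*5 = 75/2
Walk from origin (0, 0):
  seg 1: up by d3 = 15/2 → (0, 15/2)
  seg 2: down by d2 = 10 → (0, -5/2)
  seg 3: right by d8 = 75/2 → (75/2, -5/2)
  seg 4: right by d7 = 1809/8 → (2109/8, -5/2)
  seg 5: up by d2 = 10 → (2109/8, 15/2)
  seg 6: left by d3 = 15/2 → (2049/8, 15/2)
  seg 7: up by d3 = 15/2 → (2049/8, 15)
  seg 8: down by d5 = 57/4 → (2049/8, 3/4)
  seg 9: left by d7 = 1809/8 → (30, 3/4)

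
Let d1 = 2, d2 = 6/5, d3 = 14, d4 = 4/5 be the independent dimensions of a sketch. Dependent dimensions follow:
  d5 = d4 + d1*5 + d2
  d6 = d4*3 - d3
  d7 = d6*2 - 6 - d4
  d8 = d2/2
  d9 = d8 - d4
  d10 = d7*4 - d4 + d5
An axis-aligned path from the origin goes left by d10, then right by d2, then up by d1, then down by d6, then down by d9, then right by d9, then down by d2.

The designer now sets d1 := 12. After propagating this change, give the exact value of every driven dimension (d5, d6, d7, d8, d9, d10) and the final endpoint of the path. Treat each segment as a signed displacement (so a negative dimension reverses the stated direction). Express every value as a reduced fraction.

d5 = 62
d6 = -58/5
d7 = -30
d8 = 3/5
d9 = -1/5
d10 = -294/5
endpoint = (299/5, 113/5)

Apply edit: d1 := 12
  d5 = d4 + d1*5 + d2 = 62
  d6 = d4*3 - d3 = -58/5
  d7 = d6*2 - 6 - d4 = -30
  d8 = d2/2 = 3/5
  d9 = d8 - d4 = -1/5
  d10 = d7*4 - d4 + d5 = -294/5
Walk from origin (0, 0):
  seg 1: left by d10 = -294/5 → (294/5, 0)
  seg 2: right by d2 = 6/5 → (60, 0)
  seg 3: up by d1 = 12 → (60, 12)
  seg 4: down by d6 = -58/5 → (60, 118/5)
  seg 5: down by d9 = -1/5 → (60, 119/5)
  seg 6: right by d9 = -1/5 → (299/5, 119/5)
  seg 7: down by d2 = 6/5 → (299/5, 113/5)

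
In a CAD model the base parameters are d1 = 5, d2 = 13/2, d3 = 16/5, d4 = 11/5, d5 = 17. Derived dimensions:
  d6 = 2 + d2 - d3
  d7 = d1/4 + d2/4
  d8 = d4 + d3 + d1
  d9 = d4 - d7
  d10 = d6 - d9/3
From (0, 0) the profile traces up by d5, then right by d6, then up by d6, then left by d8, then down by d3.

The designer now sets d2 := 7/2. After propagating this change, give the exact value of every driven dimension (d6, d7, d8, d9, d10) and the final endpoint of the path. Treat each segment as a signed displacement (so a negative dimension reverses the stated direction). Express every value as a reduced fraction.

d6 = 23/10
d7 = 17/8
d8 = 52/5
d9 = 3/40
d10 = 91/40
endpoint = (-81/10, 161/10)

Apply edit: d2 := 7/2
  d6 = 2 + d2 - d3 = 23/10
  d7 = d1/4 + d2/4 = 17/8
  d8 = d4 + d3 + d1 = 52/5
  d9 = d4 - d7 = 3/40
  d10 = d6 - d9/3 = 91/40
Walk from origin (0, 0):
  seg 1: up by d5 = 17 → (0, 17)
  seg 2: right by d6 = 23/10 → (23/10, 17)
  seg 3: up by d6 = 23/10 → (23/10, 193/10)
  seg 4: left by d8 = 52/5 → (-81/10, 193/10)
  seg 5: down by d3 = 16/5 → (-81/10, 161/10)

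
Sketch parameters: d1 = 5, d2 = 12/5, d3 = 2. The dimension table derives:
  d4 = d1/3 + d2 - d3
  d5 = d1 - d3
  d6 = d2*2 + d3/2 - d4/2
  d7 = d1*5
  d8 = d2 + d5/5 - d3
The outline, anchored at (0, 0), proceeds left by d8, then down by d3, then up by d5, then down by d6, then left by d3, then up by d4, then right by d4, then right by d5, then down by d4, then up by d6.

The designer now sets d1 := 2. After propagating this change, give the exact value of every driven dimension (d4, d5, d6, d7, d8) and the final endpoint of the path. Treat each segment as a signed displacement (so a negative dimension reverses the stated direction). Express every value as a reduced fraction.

d4 = 16/15
d5 = 0
d6 = 79/15
d7 = 10
d8 = 2/5
endpoint = (-4/3, -2)

Apply edit: d1 := 2
  d4 = d1/3 + d2 - d3 = 16/15
  d5 = d1 - d3 = 0
  d6 = d2*2 + d3/2 - d4/2 = 79/15
  d7 = d1*5 = 10
  d8 = d2 + d5/5 - d3 = 2/5
Walk from origin (0, 0):
  seg 1: left by d8 = 2/5 → (-2/5, 0)
  seg 2: down by d3 = 2 → (-2/5, -2)
  seg 3: up by d5 = 0 → (-2/5, -2)
  seg 4: down by d6 = 79/15 → (-2/5, -109/15)
  seg 5: left by d3 = 2 → (-12/5, -109/15)
  seg 6: up by d4 = 16/15 → (-12/5, -31/5)
  seg 7: right by d4 = 16/15 → (-4/3, -31/5)
  seg 8: right by d5 = 0 → (-4/3, -31/5)
  seg 9: down by d4 = 16/15 → (-4/3, -109/15)
  seg 10: up by d6 = 79/15 → (-4/3, -2)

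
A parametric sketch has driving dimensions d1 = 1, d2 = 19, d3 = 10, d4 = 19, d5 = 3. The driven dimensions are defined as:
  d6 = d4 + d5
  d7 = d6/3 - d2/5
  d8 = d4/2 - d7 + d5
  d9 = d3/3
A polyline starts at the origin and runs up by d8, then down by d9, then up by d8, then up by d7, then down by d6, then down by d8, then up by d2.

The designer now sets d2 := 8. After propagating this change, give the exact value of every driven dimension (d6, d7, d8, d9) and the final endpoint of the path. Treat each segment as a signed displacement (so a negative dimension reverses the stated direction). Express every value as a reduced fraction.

Apply edit: d2 := 8
  d6 = d4 + d5 = 22
  d7 = d6/3 - d2/5 = 86/15
  d8 = d4/2 - d7 + d5 = 203/30
  d9 = d3/3 = 10/3
Walk from origin (0, 0):
  seg 1: up by d8 = 203/30 → (0, 203/30)
  seg 2: down by d9 = 10/3 → (0, 103/30)
  seg 3: up by d8 = 203/30 → (0, 51/5)
  seg 4: up by d7 = 86/15 → (0, 239/15)
  seg 5: down by d6 = 22 → (0, -91/15)
  seg 6: down by d8 = 203/30 → (0, -77/6)
  seg 7: up by d2 = 8 → (0, -29/6)

d6 = 22
d7 = 86/15
d8 = 203/30
d9 = 10/3
endpoint = (0, -29/6)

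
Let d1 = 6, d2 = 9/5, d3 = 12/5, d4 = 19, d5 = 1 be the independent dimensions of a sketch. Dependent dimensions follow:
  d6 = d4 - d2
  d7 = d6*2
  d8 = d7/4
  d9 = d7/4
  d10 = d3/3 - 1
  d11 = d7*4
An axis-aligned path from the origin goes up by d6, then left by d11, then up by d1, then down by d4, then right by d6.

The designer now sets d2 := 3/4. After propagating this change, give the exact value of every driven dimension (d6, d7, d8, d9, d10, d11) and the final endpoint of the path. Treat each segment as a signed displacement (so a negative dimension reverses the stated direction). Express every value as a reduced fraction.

Apply edit: d2 := 3/4
  d6 = d4 - d2 = 73/4
  d7 = d6*2 = 73/2
  d8 = d7/4 = 73/8
  d9 = d7/4 = 73/8
  d10 = d3/3 - 1 = -1/5
  d11 = d7*4 = 146
Walk from origin (0, 0):
  seg 1: up by d6 = 73/4 → (0, 73/4)
  seg 2: left by d11 = 146 → (-146, 73/4)
  seg 3: up by d1 = 6 → (-146, 97/4)
  seg 4: down by d4 = 19 → (-146, 21/4)
  seg 5: right by d6 = 73/4 → (-511/4, 21/4)

d6 = 73/4
d7 = 73/2
d8 = 73/8
d9 = 73/8
d10 = -1/5
d11 = 146
endpoint = (-511/4, 21/4)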